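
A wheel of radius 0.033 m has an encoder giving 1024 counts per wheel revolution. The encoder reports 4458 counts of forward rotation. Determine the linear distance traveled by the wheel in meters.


revs = 4458/1024 = 4.353516
d = revs * 2*pi*r = 4.353516 * 2*pi*0.033 = 0.9027

0.9027 m


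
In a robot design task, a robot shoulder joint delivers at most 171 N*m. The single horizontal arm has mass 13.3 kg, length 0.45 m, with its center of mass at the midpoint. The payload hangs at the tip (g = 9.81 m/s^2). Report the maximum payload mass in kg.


tau_arm = m_arm*g*(L/2) = 13.3*9.81*0.45/2 = 29.3564 N*m
tau_payload = tau_max - tau_arm = 171 - 29.3564 = 141.6436
m_payload = tau_payload / (g*L) = 141.6436 / (9.81*0.45) = 32.0860

32.0860 kg


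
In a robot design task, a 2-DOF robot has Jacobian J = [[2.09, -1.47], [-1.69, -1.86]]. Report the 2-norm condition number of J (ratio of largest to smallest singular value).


JJ^T eigenvalues: trace(JJ^T) = 12.8447, det(JJ^T) = det(J)^2 = 40.59856089
s_max^2 = (12.8447 + sqrt(2.59207453))/2 = 7.22734605
s_min^2 = (12.8447 - sqrt(2.59207453))/2 = 5.61735395
kappa = s_max/s_min = sqrt(7.22734605/5.61735395) = 1.1343

1.1343


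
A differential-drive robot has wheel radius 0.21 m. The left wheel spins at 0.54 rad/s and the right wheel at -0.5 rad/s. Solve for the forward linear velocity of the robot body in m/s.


v = r*(wR + wL)/2 = 0.21*(-0.5 + 0.54)/2 = 0.0042

0.0042 m/s


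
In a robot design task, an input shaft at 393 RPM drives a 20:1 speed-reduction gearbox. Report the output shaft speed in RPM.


omega_out = omega_in / N = 393 / 20 = 19.6500

19.6500 RPM


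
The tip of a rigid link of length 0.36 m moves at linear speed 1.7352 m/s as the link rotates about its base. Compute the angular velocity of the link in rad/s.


omega = v / L = 1.7352 / 0.36 = 4.8200

4.8200 rad/s


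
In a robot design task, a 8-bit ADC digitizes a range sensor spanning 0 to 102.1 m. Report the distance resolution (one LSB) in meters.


res = range / 2^n = 102.1/2^8 = 102.1/256 = 0.3988

0.3988 m


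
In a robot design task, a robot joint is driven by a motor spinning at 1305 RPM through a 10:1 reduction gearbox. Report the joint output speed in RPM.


omega_joint = omega_motor / N = 1305 / 10 = 130.5000

130.5000 RPM


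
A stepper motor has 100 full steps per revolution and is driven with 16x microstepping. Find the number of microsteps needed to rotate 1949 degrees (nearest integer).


step_size = 360/(100*16) = 360/1600 = 0.225000 deg
n = 1949/(360/1600) = 1949*1600/360 = 8662.2222 -> 8662

8662 steps


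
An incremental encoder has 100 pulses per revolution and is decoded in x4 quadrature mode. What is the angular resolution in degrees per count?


resolution = 360 / (PPR * 4) = 360 / 400 = 0.9000

0.9000 degrees


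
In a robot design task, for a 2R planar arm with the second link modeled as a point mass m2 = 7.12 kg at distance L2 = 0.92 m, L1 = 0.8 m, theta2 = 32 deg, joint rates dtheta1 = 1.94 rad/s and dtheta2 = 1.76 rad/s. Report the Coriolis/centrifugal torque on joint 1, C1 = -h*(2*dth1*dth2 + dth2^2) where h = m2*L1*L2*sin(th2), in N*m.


h = m2*L1*L2*sin(th2) = 7.12*0.8*0.92*sin(32 deg) = 2.776947
C1 = -h*(2*1.94*1.76 + 1.76^2) = -2.776947*9.9264 = -27.5651

-27.5651 N*m


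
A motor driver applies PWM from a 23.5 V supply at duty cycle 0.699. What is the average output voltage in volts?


V_avg = V_supply * D = 23.5*0.699 = 16.4265

16.4265 V


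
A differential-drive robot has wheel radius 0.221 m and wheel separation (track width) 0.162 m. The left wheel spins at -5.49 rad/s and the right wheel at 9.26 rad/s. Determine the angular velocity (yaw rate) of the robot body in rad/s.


omega = r*(wR - wL)/L = 0.221*(9.26 - (-5.49))/0.162 = 20.1219

20.1219 rad/s


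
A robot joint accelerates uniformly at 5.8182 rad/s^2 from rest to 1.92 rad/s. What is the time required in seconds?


t = delta_omega / alpha = 1.92 / 5.8182 = 0.3300

0.3300 s


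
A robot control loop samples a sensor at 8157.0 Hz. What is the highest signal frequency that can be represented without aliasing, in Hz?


f_max = f_s/2 = 8157.0/2 = 4078.5000

4078.5000 Hz


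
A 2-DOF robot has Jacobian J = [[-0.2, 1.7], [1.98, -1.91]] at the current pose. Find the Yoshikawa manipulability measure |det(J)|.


det(J) = -0.2*-1.91 - (1.7)*(1.98) = -2.9840
|det(J)| = 2.9840

2.9840


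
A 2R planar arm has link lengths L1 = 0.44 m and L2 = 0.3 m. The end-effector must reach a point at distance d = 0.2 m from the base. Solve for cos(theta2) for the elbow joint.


cos(th2) = (d^2 - L1^2 - L2^2)/(2*L1*L2) = (0.2^2 - 0.44^2 - 0.3^2)/(2*0.44*0.3) = -0.9227

-0.9227


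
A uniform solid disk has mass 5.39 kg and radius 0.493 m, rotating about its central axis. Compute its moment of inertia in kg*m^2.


I = (1/2)*m*R^2 = 0.5*5.39*0.493^2 = 0.6550

0.6550 kg*m^2


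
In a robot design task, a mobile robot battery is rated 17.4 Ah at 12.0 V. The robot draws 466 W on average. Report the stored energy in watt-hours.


E = capacity * V = 17.4*12.0 = 208.8000

208.8000 Wh


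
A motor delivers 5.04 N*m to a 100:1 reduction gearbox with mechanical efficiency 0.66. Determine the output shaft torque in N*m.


tau_out = tau_in * N * eta = 5.04 * 100 * 0.66 = 332.6400

332.6400 N*m


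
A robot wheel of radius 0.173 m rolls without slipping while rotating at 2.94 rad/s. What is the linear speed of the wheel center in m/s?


v = omega * r = 2.94 * 0.173 = 0.5086

0.5086 m/s


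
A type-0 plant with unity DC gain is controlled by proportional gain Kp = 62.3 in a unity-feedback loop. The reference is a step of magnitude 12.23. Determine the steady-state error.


e_ss = R/(1 + Kp) = 12.23/(1 + 62.3) = 12.23/63.3000 = 0.1932

0.1932


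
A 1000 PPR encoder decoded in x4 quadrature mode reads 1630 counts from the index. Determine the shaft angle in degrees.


angle = counts * 360 / (PPR*4) = 1630 * 360 / 4000 = 146.7000

146.7000 degrees


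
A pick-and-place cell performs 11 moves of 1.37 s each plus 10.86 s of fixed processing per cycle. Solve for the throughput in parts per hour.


T_cycle = 11*1.37 + 10.86 = 25.9300 s
rate = 3600/T = 138.8353

138.8353 parts/hour


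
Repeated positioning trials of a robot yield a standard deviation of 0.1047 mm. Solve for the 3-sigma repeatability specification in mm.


repeatability = 3*sigma = 3*0.1047 = 0.3141

0.3141 mm


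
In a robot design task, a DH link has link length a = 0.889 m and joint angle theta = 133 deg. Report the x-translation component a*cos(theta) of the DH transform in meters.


a*cos(theta) = 0.889*cos(133 deg) = -0.6063

-0.6063 m


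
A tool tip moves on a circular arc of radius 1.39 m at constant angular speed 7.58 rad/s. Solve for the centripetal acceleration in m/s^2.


a_c = omega^2 * r = 7.58^2 * 1.39 = 79.8644

79.8644 m/s^2


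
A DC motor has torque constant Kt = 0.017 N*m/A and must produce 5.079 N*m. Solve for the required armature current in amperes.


I = tau / Kt = 5.079/0.017 = 298.7647

298.7647 A


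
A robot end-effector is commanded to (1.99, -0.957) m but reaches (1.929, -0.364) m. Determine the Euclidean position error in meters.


dx = 1.929 - (1.99) = -0.0610, dy = -0.364 - (-0.957) = 0.5930
err = sqrt(0.003721 + 0.351649) = 0.5961

0.5961 m


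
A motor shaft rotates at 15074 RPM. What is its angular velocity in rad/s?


omega = 15074 * 2*pi/60 = 1578.5456

1578.5456 rad/s


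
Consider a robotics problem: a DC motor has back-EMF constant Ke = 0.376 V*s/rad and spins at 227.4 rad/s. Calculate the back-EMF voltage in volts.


V_emf = Ke * omega = 0.376*227.4 = 85.5024

85.5024 V


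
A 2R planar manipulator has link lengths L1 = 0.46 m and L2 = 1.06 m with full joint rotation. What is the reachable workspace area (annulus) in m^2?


r_max = L1 + L2 = 1.5200, r_min = |L1 - L2| = 0.6000
A = pi*(r_max^2 - r_min^2) = pi*(2.3104 - 0.3600) = 6.1274

6.1274 m^2


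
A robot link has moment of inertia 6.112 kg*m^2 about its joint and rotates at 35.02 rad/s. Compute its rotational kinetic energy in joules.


KE = (1/2)*I*omega^2 = 0.5*6.112*35.02^2 = 3747.8796

3747.8796 J


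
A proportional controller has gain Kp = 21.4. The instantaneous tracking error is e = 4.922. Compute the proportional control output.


u_P = Kp * e = 21.4 * 4.922 = 105.3308

105.3308


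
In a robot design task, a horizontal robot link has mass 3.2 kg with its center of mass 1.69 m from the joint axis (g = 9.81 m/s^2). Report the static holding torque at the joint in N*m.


tau = m*g*L = 3.2 * 9.81 * 1.69 = 53.0525

53.0525 N*m


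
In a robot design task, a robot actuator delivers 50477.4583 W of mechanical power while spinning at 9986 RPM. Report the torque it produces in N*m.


omega = 9986 * 2*pi/60 = 1045.731475 rad/s
tau = P / omega = 50477.4583 / 1045.731475 = 48.2700

48.2700 N*m


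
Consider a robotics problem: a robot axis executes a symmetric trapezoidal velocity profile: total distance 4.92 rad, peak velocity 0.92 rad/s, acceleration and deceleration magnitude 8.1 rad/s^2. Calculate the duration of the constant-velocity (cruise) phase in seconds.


t_acc = v/a = 0.113580 s, d_acc = v^2/(2a) = 0.052247 rad each
d_cruise = 4.92 - 2*0.052247 = 4.815506 rad
t_cruise = d_cruise/v = 4.815506/0.92 = 5.2342

5.2342 s


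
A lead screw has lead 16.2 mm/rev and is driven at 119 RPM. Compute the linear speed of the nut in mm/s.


v = lead * (RPM/60) = 16.2*119/60 = 32.1300

32.1300 mm/s


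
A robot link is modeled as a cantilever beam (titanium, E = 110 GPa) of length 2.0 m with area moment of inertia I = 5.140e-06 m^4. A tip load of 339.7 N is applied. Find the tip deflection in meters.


delta = F*L^3/(3*E*I) = 339.7*2.0^3/(3*1.100e+11*5.140e-06)
      = 2717.6/1696200 = 0.0016

0.0016 m


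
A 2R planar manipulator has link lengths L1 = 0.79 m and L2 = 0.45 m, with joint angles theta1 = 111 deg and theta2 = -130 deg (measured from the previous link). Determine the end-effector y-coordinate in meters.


y = L1*sin(th1) + L2*sin(th1+th2) = 0.79*sin(111 deg) + 0.45*sin(-19 deg) = 0.5910

0.5910 m


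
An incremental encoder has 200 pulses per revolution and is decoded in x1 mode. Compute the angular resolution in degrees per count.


resolution = 360 / (PPR * 1) = 360 / 200 = 1.8000

1.8000 degrees


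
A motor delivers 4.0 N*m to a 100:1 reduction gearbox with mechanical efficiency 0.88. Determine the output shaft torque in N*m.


tau_out = tau_in * N * eta = 4.0 * 100 * 0.88 = 352.0000

352.0000 N*m


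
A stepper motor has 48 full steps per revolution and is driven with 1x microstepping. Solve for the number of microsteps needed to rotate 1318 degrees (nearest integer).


step_size = 360/(48*1) = 360/48 = 7.500000 deg
n = 1318/(360/48) = 1318*48/360 = 175.7333 -> 176

176 steps


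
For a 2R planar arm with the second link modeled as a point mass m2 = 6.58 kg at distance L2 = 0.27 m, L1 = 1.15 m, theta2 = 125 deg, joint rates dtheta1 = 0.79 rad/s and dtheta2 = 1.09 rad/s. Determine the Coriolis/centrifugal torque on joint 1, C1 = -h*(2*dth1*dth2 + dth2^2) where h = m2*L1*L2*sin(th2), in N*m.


h = m2*L1*L2*sin(th2) = 6.58*1.15*0.27*sin(125 deg) = 1.673601
C1 = -h*(2*0.79*1.09 + 1.09^2) = -1.673601*2.9103 = -4.8707

-4.8707 N*m


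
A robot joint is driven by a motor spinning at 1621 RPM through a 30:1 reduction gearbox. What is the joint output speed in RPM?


omega_joint = omega_motor / N = 1621 / 30 = 54.0333

54.0333 RPM


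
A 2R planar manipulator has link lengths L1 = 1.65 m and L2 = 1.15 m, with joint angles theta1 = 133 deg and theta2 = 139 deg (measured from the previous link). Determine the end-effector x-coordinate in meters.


x = L1*cos(th1) + L2*cos(th1+th2) = 1.65*cos(133 deg) + 1.15*cos(272 deg) = -1.0852

-1.0852 m


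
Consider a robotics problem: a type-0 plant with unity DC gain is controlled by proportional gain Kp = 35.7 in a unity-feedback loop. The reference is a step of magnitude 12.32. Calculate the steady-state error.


e_ss = R/(1 + Kp) = 12.32/(1 + 35.7) = 12.32/36.7000 = 0.3357

0.3357


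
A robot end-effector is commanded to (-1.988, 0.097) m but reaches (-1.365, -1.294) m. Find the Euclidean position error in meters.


dx = -1.365 - (-1.988) = 0.6230, dy = -1.294 - (0.097) = -1.3910
err = sqrt(0.388129 + 1.934881) = 1.5241

1.5241 m


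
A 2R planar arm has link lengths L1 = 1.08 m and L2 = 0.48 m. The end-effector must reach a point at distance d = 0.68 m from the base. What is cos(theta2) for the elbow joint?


cos(th2) = (d^2 - L1^2 - L2^2)/(2*L1*L2) = (0.68^2 - 1.08^2 - 0.48^2)/(2*1.08*0.48) = -0.9012

-0.9012


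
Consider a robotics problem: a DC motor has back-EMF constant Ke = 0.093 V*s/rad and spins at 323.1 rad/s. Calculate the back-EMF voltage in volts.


V_emf = Ke * omega = 0.093*323.1 = 30.0483

30.0483 V


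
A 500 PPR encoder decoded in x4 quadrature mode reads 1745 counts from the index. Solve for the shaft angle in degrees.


angle = counts * 360 / (PPR*4) = 1745 * 360 / 2000 = 314.1000

314.1000 degrees


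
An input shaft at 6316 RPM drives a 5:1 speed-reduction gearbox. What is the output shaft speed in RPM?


omega_out = omega_in / N = 6316 / 5 = 1263.2000

1263.2000 RPM


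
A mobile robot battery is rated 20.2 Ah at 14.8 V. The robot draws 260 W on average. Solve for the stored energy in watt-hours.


E = capacity * V = 20.2*14.8 = 298.9600

298.9600 Wh


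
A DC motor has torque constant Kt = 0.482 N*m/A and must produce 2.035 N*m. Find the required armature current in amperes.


I = tau / Kt = 2.035/0.482 = 4.2220

4.2220 A


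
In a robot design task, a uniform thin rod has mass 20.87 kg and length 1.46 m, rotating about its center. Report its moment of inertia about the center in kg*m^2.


I = (1/12)*m*L^2 = (1/12)*20.87*1.46^2 = 3.7072

3.7072 kg*m^2


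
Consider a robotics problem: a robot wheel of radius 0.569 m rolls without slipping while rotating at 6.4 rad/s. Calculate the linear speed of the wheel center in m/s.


v = omega * r = 6.4 * 0.569 = 3.6416

3.6416 m/s


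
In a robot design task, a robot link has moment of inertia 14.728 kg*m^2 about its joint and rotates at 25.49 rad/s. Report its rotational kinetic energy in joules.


KE = (1/2)*I*omega^2 = 0.5*14.728*25.49^2 = 4784.6861

4784.6861 J


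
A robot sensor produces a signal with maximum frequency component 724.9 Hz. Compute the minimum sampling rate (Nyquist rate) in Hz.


f_s,min = 2*f_max = 2*724.9 = 1449.8000

1449.8000 Hz


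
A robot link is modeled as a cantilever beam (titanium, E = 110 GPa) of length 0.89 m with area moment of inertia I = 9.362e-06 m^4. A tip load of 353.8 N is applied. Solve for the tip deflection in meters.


delta = F*L^3/(3*E*I) = 353.8*0.89^3/(3*1.100e+11*9.362e-06)
      = 249.4180322/3089460 = 8.0732e-05

8.0732e-05 m


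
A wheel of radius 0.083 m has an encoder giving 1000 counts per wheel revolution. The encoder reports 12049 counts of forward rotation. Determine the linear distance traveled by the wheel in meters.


revs = 12049/1000 = 12.049000
d = revs * 2*pi*r = 12.049000 * 2*pi*0.083 = 6.2836

6.2836 m


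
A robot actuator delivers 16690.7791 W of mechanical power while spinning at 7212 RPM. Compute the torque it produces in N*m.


omega = 7212 * 2*pi/60 = 755.238874 rad/s
tau = P / omega = 16690.7791 / 755.238874 = 22.1000

22.1000 N*m


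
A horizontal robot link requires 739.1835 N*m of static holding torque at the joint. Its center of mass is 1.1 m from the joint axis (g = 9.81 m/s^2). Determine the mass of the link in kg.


m = tau / (g*L) = 739.1835 / (9.81 * 1.1) = 68.5000

68.5000 kg


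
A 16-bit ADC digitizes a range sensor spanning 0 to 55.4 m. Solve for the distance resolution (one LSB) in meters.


res = range / 2^n = 55.4/2^16 = 55.4/65536 = 8.4534e-04

8.4534e-04 m


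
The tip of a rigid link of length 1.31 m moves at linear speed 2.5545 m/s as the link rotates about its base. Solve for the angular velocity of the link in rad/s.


omega = v / L = 2.5545 / 1.31 = 1.9500

1.9500 rad/s


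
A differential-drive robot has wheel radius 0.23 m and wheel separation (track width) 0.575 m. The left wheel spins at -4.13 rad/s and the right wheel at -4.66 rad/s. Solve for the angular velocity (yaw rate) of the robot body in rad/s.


omega = r*(wR - wL)/L = 0.23*(-4.66 - (-4.13))/0.575 = -0.2120

-0.2120 rad/s


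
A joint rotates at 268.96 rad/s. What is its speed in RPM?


RPM = 268.96 * 60/(2*pi) = 2568.3788

2568.3788 RPM


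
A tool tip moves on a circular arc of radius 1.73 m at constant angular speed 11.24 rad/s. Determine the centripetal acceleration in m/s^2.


a_c = omega^2 * r = 11.24^2 * 1.73 = 218.5640

218.5640 m/s^2


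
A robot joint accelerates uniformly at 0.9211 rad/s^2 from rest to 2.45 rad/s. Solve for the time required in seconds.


t = delta_omega / alpha = 2.45 / 0.9211 = 2.6599

2.6599 s


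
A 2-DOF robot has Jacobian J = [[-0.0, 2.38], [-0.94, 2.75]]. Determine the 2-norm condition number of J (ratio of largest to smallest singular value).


JJ^T eigenvalues: trace(JJ^T) = 14.1105, det(JJ^T) = det(J)^2 = 5.00506384
s_max^2 = (14.1105 + sqrt(179.08595489))/2 = 13.74640003
s_min^2 = (14.1105 - sqrt(179.08595489))/2 = 0.36409997
kappa = s_max/s_min = sqrt(13.74640003/0.36409997) = 6.1445

6.1445


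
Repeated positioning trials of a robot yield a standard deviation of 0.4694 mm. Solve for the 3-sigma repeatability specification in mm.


repeatability = 3*sigma = 3*0.4694 = 1.4082

1.4082 mm


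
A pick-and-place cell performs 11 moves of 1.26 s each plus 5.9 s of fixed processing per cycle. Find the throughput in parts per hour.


T_cycle = 11*1.26 + 5.9 = 19.7600 s
rate = 3600/T = 182.1862

182.1862 parts/hour


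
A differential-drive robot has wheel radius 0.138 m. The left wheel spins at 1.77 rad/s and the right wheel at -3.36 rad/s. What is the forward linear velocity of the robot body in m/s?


v = r*(wR + wL)/2 = 0.138*(-3.36 + 1.77)/2 = -0.1097

-0.1097 m/s


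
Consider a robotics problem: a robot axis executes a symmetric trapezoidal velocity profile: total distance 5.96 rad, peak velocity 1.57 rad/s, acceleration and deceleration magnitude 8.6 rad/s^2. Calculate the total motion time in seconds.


t_acc = v/a = 1.57/8.6 = 0.182558 s
d_acc = v^2/(2a) = 0.143308 rad (each ramp)
d_cruise = 5.96 - 2*0.143308 = 5.673384 rad
t_cruise = 5.673384/1.57 = 3.613620 s
t_total = 2*0.182558 + 3.613620 = 3.9787

3.9787 s


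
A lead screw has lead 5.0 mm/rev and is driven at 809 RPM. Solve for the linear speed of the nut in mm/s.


v = lead * (RPM/60) = 5.0*809/60 = 67.4167

67.4167 mm/s


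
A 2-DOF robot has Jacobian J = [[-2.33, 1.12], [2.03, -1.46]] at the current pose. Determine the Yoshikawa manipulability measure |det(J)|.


det(J) = -2.33*-1.46 - (1.12)*(2.03) = 1.1282
|det(J)| = 1.1282

1.1282


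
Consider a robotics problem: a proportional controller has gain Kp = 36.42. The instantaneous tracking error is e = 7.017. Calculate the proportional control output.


u_P = Kp * e = 36.42 * 7.017 = 255.5591

255.5591


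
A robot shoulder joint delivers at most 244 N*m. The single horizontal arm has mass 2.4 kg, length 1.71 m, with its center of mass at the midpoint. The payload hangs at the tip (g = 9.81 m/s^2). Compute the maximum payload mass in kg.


tau_arm = m_arm*g*(L/2) = 2.4*9.81*1.71/2 = 20.1301 N*m
tau_payload = tau_max - tau_arm = 244 - 20.1301 = 223.8699
m_payload = tau_payload / (g*L) = 223.8699 / (9.81*1.71) = 13.3454

13.3454 kg


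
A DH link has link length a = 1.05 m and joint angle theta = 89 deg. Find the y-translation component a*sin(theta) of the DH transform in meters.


a*sin(theta) = 1.05*sin(89 deg) = 1.0498

1.0498 m


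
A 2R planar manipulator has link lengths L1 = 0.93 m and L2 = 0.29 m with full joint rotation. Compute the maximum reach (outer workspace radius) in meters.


r_max = L1 + L2 = 0.93 + 0.29 = 1.2200

1.2200 m


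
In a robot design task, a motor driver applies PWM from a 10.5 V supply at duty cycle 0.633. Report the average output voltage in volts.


V_avg = V_supply * D = 10.5*0.633 = 6.6465

6.6465 V


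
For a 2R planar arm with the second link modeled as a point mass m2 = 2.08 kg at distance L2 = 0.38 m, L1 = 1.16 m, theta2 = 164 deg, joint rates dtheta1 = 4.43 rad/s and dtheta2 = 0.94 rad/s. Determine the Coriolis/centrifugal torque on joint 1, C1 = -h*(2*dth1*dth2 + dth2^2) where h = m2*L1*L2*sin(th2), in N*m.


h = m2*L1*L2*sin(th2) = 2.08*1.16*0.38*sin(164 deg) = 0.252722
C1 = -h*(2*4.43*0.94 + 0.94^2) = -0.252722*9.2120 = -2.3281

-2.3281 N*m


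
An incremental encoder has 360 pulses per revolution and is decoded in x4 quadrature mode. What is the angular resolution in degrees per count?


resolution = 360 / (PPR * 4) = 360 / 1440 = 0.2500

0.2500 degrees


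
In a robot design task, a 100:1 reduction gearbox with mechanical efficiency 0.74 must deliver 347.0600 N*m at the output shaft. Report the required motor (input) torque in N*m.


tau_in = tau_out / (N * eta) = 347.0600 / (100 * 0.74) = 4.6900

4.6900 N*m


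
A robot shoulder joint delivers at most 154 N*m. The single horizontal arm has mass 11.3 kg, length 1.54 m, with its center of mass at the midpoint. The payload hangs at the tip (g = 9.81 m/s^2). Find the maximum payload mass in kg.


tau_arm = m_arm*g*(L/2) = 11.3*9.81*1.54/2 = 85.3568 N*m
tau_payload = tau_max - tau_arm = 154 - 85.3568 = 68.6432
m_payload = tau_payload / (g*L) = 68.6432 / (9.81*1.54) = 4.5437

4.5437 kg


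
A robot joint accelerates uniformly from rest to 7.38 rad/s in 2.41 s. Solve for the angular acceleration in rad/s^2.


alpha = delta_omega / t = 7.38 / 2.41 = 3.0622

3.0622 rad/s^2


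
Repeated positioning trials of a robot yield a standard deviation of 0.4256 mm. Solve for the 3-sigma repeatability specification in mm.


repeatability = 3*sigma = 3*0.4256 = 1.2768

1.2768 mm


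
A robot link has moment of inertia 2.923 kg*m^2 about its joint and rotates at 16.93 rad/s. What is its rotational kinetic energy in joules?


KE = (1/2)*I*omega^2 = 0.5*2.923*16.93^2 = 418.9023

418.9023 J


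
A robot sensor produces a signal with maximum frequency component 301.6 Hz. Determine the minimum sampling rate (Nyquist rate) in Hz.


f_s,min = 2*f_max = 2*301.6 = 603.2000

603.2000 Hz


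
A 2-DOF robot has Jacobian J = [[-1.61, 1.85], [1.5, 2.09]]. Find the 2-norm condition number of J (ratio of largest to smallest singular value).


JJ^T eigenvalues: trace(JJ^T) = 12.6327, det(JJ^T) = det(J)^2 = 37.69837201
s_max^2 = (12.6327 + sqrt(8.79162125))/2 = 7.79888341
s_min^2 = (12.6327 - sqrt(8.79162125))/2 = 4.83381659
kappa = s_max/s_min = sqrt(7.79888341/4.83381659) = 1.2702

1.2702


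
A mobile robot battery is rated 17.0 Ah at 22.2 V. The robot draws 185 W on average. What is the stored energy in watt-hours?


E = capacity * V = 17.0*22.2 = 377.4000

377.4000 Wh


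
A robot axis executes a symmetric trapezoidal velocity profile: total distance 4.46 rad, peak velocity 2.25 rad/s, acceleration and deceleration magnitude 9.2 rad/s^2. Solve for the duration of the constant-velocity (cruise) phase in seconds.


t_acc = v/a = 0.244565 s, d_acc = v^2/(2a) = 0.275136 rad each
d_cruise = 4.46 - 2*0.275136 = 3.909728 rad
t_cruise = d_cruise/v = 3.909728/2.25 = 1.7377

1.7377 s


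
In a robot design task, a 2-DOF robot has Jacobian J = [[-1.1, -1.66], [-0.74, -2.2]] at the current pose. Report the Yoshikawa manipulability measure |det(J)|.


det(J) = -1.1*-2.2 - (-1.66)*(-0.74) = 1.1916
|det(J)| = 1.1916

1.1916


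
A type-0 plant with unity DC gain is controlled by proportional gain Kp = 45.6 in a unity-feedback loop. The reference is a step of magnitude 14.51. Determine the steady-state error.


e_ss = R/(1 + Kp) = 14.51/(1 + 45.6) = 14.51/46.6000 = 0.3114

0.3114


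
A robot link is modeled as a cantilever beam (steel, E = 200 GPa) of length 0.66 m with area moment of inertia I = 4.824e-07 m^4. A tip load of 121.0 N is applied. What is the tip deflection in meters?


delta = F*L^3/(3*E*I) = 121.0*0.66^3/(3*2.000e+11*4.824e-07)
      = 34.787016/289440 = 1.2019e-04

1.2019e-04 m


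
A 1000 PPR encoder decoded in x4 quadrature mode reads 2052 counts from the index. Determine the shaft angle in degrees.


angle = counts * 360 / (PPR*4) = 2052 * 360 / 4000 = 184.6800

184.6800 degrees


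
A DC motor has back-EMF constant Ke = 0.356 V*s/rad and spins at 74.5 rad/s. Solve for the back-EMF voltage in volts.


V_emf = Ke * omega = 0.356*74.5 = 26.5220

26.5220 V


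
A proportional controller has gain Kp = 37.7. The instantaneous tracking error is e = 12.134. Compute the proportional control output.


u_P = Kp * e = 37.7 * 12.134 = 457.4518

457.4518


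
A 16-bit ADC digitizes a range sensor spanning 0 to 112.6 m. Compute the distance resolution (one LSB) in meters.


res = range / 2^n = 112.6/2^16 = 112.6/65536 = 0.0017

0.0017 m


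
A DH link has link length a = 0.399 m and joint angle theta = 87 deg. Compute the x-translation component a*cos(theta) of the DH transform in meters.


a*cos(theta) = 0.399*cos(87 deg) = 0.0209

0.0209 m


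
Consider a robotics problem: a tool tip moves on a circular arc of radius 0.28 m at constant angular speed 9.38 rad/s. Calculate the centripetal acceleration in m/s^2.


a_c = omega^2 * r = 9.38^2 * 0.28 = 24.6356

24.6356 m/s^2


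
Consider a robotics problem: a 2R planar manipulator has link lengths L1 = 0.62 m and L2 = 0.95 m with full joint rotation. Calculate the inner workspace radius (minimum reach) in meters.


r_min = |L1 - L2| = |0.62 - 0.95| = 0.3300

0.3300 m


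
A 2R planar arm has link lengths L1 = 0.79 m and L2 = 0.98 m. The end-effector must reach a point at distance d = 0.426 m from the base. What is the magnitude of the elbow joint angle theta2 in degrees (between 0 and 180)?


cos(th2) = (d^2 - L1^2 - L2^2)/(2*L1*L2) = (0.426^2 - 0.79^2 - 0.98^2)/(2*0.79*0.98) = -0.90611212
th2 = acos(-0.90611212) = 154.9735 deg

154.9735 degrees


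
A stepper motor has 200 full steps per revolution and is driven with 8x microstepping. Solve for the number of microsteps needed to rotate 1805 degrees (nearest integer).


step_size = 360/(200*8) = 360/1600 = 0.225000 deg
n = 1805/(360/1600) = 1805*1600/360 = 8022.2222 -> 8022

8022 steps


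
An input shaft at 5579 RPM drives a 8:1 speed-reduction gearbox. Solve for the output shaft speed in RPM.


omega_out = omega_in / N = 5579 / 8 = 697.3750

697.3750 RPM


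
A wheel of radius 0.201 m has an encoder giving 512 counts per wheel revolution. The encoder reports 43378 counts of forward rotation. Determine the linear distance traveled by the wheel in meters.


revs = 43378/512 = 84.722656
d = revs * 2*pi*r = 84.722656 * 2*pi*0.201 = 106.9980

106.9980 m


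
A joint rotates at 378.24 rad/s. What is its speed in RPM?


RPM = 378.24 * 60/(2*pi) = 3611.9259

3611.9259 RPM


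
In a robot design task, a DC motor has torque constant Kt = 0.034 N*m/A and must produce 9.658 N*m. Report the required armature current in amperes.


I = tau / Kt = 9.658/0.034 = 284.0588

284.0588 A


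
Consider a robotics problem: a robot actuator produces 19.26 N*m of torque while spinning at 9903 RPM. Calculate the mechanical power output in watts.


omega = 9903 * 2*pi/60 = 1037.039735 rad/s
P = tau * omega = 19.26 * 1037.039735 = 19973.3853

19973.3853 W


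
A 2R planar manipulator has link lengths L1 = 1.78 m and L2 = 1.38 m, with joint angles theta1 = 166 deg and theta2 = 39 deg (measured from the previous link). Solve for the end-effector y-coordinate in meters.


y = L1*sin(th1) + L2*sin(th1+th2) = 1.78*sin(166 deg) + 1.38*sin(205 deg) = -0.1526

-0.1526 m


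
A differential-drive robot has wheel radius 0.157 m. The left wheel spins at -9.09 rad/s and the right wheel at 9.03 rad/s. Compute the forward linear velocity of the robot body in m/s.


v = r*(wR + wL)/2 = 0.157*(9.03 + -9.09)/2 = -0.0047

-0.0047 m/s


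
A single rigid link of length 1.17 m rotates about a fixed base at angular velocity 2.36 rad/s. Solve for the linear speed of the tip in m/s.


v = L*omega = 1.17 * 2.36 = 2.7612

2.7612 m/s


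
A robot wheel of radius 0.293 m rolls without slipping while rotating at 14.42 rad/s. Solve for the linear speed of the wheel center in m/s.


v = omega * r = 14.42 * 0.293 = 4.2251

4.2251 m/s


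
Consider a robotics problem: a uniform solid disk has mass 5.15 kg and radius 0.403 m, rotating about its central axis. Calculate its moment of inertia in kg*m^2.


I = (1/2)*m*R^2 = 0.5*5.15*0.403^2 = 0.4182

0.4182 kg*m^2


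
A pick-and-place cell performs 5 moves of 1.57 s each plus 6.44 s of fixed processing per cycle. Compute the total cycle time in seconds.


T = 5*1.57 + 6.44 = 14.2900

14.2900 s


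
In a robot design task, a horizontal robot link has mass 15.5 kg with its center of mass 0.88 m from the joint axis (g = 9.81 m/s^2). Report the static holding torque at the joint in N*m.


tau = m*g*L = 15.5 * 9.81 * 0.88 = 133.8084

133.8084 N*m


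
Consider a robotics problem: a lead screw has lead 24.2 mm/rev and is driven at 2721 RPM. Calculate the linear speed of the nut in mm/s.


v = lead * (RPM/60) = 24.2*2721/60 = 1097.4700

1097.4700 mm/s


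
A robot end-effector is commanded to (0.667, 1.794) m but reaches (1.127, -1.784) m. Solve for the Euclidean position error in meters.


dx = 1.127 - (0.667) = 0.4600, dy = -1.784 - (1.794) = -3.5780
err = sqrt(0.211600 + 12.802084) = 3.6074

3.6074 m


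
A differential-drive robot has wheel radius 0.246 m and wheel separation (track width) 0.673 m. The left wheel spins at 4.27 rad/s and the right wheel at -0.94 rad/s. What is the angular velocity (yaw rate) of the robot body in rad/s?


omega = r*(wR - wL)/L = 0.246*(-0.94 - (4.27))/0.673 = -1.9044

-1.9044 rad/s


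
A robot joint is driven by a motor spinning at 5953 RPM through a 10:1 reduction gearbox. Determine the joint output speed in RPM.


omega_joint = omega_motor / N = 5953 / 10 = 595.3000

595.3000 RPM


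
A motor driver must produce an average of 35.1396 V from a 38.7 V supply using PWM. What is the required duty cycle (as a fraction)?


D = V_avg/V_supply = 35.1396/38.7 = 0.9080

0.9080


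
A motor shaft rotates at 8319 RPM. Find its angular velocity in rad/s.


omega = 8319 * 2*pi/60 = 871.1636

871.1636 rad/s


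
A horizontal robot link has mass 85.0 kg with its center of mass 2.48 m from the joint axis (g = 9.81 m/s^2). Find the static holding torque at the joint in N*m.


tau = m*g*L = 85.0 * 9.81 * 2.48 = 2067.9480

2067.9480 N*m


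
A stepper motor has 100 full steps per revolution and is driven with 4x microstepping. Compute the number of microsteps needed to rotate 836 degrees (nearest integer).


step_size = 360/(100*4) = 360/400 = 0.900000 deg
n = 836/(360/400) = 836*400/360 = 928.8889 -> 929

929 steps


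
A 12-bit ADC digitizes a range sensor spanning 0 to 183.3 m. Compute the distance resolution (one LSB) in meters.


res = range / 2^n = 183.3/2^12 = 183.3/4096 = 0.0448

0.0448 m


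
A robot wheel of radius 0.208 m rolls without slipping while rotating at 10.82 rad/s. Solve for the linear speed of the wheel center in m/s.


v = omega * r = 10.82 * 0.208 = 2.2506

2.2506 m/s


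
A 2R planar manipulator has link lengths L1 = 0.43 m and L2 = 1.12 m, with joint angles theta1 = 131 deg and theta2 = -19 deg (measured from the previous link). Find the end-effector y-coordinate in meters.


y = L1*sin(th1) + L2*sin(th1+th2) = 0.43*sin(131 deg) + 1.12*sin(112 deg) = 1.3630

1.3630 m


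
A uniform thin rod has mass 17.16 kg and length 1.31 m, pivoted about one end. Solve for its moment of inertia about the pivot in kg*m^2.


I = (1/3)*m*L^2 = (1/3)*17.16*1.31^2 = 9.8161

9.8161 kg*m^2


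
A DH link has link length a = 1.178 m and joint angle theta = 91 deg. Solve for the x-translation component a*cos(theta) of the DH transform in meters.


a*cos(theta) = 1.178*cos(91 deg) = -0.0206

-0.0206 m


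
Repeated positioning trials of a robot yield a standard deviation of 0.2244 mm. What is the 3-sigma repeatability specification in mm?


repeatability = 3*sigma = 3*0.2244 = 0.6732

0.6732 mm


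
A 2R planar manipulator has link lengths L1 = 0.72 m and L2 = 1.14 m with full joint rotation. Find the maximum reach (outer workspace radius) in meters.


r_max = L1 + L2 = 0.72 + 1.14 = 1.8600

1.8600 m


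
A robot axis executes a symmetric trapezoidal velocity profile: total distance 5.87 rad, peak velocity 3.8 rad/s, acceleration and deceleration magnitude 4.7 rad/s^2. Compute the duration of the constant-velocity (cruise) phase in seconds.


t_acc = v/a = 0.808511 s, d_acc = v^2/(2a) = 1.536170 rad each
d_cruise = 5.87 - 2*1.536170 = 2.797660 rad
t_cruise = d_cruise/v = 2.797660/3.8 = 0.7362

0.7362 s


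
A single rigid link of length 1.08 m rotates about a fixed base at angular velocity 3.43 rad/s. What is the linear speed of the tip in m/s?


v = L*omega = 1.08 * 3.43 = 3.7044

3.7044 m/s


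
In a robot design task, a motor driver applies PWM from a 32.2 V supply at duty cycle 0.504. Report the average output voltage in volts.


V_avg = V_supply * D = 32.2*0.504 = 16.2288

16.2288 V


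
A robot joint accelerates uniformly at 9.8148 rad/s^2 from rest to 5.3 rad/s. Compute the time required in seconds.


t = delta_omega / alpha = 5.3 / 9.8148 = 0.5400

0.5400 s


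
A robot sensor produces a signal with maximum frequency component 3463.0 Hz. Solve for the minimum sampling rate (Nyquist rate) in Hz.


f_s,min = 2*f_max = 2*3463.0 = 6926.0000

6926.0000 Hz


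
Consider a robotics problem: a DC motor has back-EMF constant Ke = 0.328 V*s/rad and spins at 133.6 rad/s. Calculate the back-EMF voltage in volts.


V_emf = Ke * omega = 0.328*133.6 = 43.8208

43.8208 V


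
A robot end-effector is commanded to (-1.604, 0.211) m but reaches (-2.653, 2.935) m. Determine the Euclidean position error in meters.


dx = -2.653 - (-1.604) = -1.0490, dy = 2.935 - (0.211) = 2.7240
err = sqrt(1.100401 + 7.420176) = 2.9190

2.9190 m


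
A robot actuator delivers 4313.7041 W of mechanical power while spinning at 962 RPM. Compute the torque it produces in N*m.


omega = 962 * 2*pi/60 = 100.740404 rad/s
tau = P / omega = 4313.7041 / 100.740404 = 42.8200

42.8200 N*m


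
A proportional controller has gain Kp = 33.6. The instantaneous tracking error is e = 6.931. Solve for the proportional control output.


u_P = Kp * e = 33.6 * 6.931 = 232.8816

232.8816


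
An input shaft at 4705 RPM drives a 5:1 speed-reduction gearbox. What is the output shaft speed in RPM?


omega_out = omega_in / N = 4705 / 5 = 941.0000

941.0000 RPM


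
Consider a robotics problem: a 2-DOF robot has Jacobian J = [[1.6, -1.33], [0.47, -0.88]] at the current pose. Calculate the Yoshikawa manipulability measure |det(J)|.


det(J) = 1.6*-0.88 - (-1.33)*(0.47) = -0.7829
|det(J)| = 0.7829

0.7829


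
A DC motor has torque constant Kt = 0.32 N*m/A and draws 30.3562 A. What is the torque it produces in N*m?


tau = Kt * I = 0.32*30.3562 = 9.7140

9.7140 N*m


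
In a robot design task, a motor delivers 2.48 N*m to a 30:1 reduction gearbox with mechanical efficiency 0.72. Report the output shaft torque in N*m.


tau_out = tau_in * N * eta = 2.48 * 30 * 0.72 = 53.5680

53.5680 N*m


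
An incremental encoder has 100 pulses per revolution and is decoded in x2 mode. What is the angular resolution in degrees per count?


resolution = 360 / (PPR * 2) = 360 / 200 = 1.8000

1.8000 degrees


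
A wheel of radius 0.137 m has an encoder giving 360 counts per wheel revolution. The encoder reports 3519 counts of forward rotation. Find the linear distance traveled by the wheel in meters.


revs = 3519/360 = 9.775000
d = revs * 2*pi*r = 9.775000 * 2*pi*0.137 = 8.4143

8.4143 m


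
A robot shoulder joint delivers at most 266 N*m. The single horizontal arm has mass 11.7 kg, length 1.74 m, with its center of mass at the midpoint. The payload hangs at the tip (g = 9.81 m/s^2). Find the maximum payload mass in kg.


tau_arm = m_arm*g*(L/2) = 11.7*9.81*1.74/2 = 99.8560 N*m
tau_payload = tau_max - tau_arm = 266 - 99.8560 = 166.1440
m_payload = tau_payload / (g*L) = 166.1440 / (9.81*1.74) = 9.7334

9.7334 kg


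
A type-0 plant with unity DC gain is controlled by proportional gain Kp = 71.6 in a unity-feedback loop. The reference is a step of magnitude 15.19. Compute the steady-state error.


e_ss = R/(1 + Kp) = 15.19/(1 + 71.6) = 15.19/72.6000 = 0.2092

0.2092


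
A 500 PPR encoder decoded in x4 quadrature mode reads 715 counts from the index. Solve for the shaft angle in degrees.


angle = counts * 360 / (PPR*4) = 715 * 360 / 2000 = 128.7000

128.7000 degrees


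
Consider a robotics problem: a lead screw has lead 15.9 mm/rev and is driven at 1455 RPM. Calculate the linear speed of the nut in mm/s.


v = lead * (RPM/60) = 15.9*1455/60 = 385.5750

385.5750 mm/s


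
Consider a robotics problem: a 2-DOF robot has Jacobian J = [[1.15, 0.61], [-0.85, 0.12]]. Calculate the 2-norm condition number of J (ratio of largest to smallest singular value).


JJ^T eigenvalues: trace(JJ^T) = 2.4315, det(JJ^T) = det(J)^2 = 0.43099225
s_max^2 = (2.4315 + sqrt(4.18822325))/2 = 2.23900745
s_min^2 = (2.4315 - sqrt(4.18822325))/2 = 0.19249255
kappa = s_max/s_min = sqrt(2.23900745/0.19249255) = 3.4105

3.4105


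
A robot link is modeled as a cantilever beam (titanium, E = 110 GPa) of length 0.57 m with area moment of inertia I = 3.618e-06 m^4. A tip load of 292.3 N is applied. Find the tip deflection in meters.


delta = F*L^3/(3*E*I) = 292.3*0.57^3/(3*1.100e+11*3.618e-06)
      = 54.1319139/1193940 = 4.5339e-05

4.5339e-05 m


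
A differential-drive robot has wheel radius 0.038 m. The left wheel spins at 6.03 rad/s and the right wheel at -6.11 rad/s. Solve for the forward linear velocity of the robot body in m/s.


v = r*(wR + wL)/2 = 0.038*(-6.11 + 6.03)/2 = -0.0015

-0.0015 m/s


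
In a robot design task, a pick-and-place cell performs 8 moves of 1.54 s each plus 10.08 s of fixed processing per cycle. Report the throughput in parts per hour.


T_cycle = 8*1.54 + 10.08 = 22.4000 s
rate = 3600/T = 160.7143

160.7143 parts/hour


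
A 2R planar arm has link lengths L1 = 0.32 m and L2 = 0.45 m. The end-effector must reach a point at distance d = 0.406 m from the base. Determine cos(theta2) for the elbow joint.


cos(th2) = (d^2 - L1^2 - L2^2)/(2*L1*L2) = (0.406^2 - 0.32^2 - 0.45^2)/(2*0.32*0.45) = -0.4863

-0.4863


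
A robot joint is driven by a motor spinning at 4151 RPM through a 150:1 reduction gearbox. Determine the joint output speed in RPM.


omega_joint = omega_motor / N = 4151 / 150 = 27.6733

27.6733 RPM


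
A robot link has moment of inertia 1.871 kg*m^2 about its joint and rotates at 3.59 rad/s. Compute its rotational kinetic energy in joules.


KE = (1/2)*I*omega^2 = 0.5*1.871*3.59^2 = 12.0568

12.0568 J


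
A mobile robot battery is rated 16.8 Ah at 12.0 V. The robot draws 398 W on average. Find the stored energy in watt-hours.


E = capacity * V = 16.8*12.0 = 201.6000

201.6000 Wh


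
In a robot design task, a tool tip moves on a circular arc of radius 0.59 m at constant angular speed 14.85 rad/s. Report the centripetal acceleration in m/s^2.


a_c = omega^2 * r = 14.85^2 * 0.59 = 130.1083

130.1083 m/s^2
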